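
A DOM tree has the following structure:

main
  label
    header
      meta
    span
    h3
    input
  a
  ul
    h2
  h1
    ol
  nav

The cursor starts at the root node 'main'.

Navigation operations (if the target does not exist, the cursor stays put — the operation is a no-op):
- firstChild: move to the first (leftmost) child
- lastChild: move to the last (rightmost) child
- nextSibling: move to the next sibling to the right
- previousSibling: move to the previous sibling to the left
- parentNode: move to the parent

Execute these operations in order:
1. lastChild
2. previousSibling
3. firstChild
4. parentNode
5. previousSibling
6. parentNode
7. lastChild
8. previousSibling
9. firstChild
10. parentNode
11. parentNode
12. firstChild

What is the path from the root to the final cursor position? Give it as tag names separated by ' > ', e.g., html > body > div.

Answer: main > label

Derivation:
After 1 (lastChild): nav
After 2 (previousSibling): h1
After 3 (firstChild): ol
After 4 (parentNode): h1
After 5 (previousSibling): ul
After 6 (parentNode): main
After 7 (lastChild): nav
After 8 (previousSibling): h1
After 9 (firstChild): ol
After 10 (parentNode): h1
After 11 (parentNode): main
After 12 (firstChild): label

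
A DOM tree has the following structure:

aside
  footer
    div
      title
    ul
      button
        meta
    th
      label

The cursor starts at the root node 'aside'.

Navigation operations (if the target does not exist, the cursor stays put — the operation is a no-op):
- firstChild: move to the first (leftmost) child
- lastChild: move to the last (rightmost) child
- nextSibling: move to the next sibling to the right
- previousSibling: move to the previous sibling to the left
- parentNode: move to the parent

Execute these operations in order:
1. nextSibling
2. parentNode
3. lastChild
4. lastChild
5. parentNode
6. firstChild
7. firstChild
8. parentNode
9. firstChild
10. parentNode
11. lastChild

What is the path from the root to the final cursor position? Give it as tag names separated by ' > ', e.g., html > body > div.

Answer: aside > footer > div > title

Derivation:
After 1 (nextSibling): aside (no-op, stayed)
After 2 (parentNode): aside (no-op, stayed)
After 3 (lastChild): footer
After 4 (lastChild): th
After 5 (parentNode): footer
After 6 (firstChild): div
After 7 (firstChild): title
After 8 (parentNode): div
After 9 (firstChild): title
After 10 (parentNode): div
After 11 (lastChild): title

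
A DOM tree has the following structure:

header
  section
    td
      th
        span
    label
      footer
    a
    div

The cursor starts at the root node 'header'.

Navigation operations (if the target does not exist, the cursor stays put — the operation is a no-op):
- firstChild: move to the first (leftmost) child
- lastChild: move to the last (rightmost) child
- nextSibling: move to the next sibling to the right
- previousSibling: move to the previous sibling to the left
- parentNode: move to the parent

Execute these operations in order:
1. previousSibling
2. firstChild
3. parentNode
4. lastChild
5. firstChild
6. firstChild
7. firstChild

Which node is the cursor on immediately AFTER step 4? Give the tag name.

Answer: section

Derivation:
After 1 (previousSibling): header (no-op, stayed)
After 2 (firstChild): section
After 3 (parentNode): header
After 4 (lastChild): section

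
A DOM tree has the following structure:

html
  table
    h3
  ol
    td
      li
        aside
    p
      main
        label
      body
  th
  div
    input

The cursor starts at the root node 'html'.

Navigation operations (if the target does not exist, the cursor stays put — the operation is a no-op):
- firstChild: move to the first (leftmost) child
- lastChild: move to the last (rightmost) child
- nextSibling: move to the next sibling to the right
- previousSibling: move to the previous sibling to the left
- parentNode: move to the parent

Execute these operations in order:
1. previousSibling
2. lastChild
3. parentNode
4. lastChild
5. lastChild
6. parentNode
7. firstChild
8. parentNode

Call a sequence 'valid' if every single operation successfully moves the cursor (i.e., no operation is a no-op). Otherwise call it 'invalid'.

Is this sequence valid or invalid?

After 1 (previousSibling): html (no-op, stayed)
After 2 (lastChild): div
After 3 (parentNode): html
After 4 (lastChild): div
After 5 (lastChild): input
After 6 (parentNode): div
After 7 (firstChild): input
After 8 (parentNode): div

Answer: invalid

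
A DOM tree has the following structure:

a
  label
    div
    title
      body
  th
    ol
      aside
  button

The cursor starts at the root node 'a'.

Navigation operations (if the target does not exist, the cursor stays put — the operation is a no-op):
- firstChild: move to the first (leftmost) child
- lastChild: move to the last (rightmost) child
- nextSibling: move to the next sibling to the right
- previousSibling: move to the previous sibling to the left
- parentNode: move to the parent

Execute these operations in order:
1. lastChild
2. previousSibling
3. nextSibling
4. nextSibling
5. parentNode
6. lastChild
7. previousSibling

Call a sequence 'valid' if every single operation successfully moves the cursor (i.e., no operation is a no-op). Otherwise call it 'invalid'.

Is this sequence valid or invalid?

Answer: invalid

Derivation:
After 1 (lastChild): button
After 2 (previousSibling): th
After 3 (nextSibling): button
After 4 (nextSibling): button (no-op, stayed)
After 5 (parentNode): a
After 6 (lastChild): button
After 7 (previousSibling): th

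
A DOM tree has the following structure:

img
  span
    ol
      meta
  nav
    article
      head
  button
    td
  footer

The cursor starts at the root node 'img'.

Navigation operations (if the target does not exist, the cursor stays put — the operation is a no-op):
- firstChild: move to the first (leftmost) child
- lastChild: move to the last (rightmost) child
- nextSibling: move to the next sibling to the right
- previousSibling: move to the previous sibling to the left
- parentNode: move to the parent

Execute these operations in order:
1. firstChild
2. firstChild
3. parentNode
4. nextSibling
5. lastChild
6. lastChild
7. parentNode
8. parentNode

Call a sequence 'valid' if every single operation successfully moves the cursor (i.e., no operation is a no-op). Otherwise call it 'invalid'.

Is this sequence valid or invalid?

Answer: valid

Derivation:
After 1 (firstChild): span
After 2 (firstChild): ol
After 3 (parentNode): span
After 4 (nextSibling): nav
After 5 (lastChild): article
After 6 (lastChild): head
After 7 (parentNode): article
After 8 (parentNode): nav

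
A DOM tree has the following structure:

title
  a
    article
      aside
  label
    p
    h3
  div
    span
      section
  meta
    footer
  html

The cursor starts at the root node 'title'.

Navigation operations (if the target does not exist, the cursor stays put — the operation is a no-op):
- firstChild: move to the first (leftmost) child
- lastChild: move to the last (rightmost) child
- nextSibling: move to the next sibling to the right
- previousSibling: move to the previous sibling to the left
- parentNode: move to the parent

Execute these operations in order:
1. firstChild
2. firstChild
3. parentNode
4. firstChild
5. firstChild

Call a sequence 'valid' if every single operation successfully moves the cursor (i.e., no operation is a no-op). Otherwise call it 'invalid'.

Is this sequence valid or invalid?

After 1 (firstChild): a
After 2 (firstChild): article
After 3 (parentNode): a
After 4 (firstChild): article
After 5 (firstChild): aside

Answer: valid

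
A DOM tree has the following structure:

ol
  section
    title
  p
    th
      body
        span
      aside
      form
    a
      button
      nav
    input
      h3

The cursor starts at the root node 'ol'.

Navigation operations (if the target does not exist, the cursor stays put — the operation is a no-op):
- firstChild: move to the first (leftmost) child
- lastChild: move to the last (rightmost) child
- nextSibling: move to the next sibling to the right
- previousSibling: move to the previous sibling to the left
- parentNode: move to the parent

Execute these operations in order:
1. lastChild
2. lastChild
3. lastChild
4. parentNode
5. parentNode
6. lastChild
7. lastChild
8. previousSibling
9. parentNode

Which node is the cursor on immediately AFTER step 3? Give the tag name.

Answer: h3

Derivation:
After 1 (lastChild): p
After 2 (lastChild): input
After 3 (lastChild): h3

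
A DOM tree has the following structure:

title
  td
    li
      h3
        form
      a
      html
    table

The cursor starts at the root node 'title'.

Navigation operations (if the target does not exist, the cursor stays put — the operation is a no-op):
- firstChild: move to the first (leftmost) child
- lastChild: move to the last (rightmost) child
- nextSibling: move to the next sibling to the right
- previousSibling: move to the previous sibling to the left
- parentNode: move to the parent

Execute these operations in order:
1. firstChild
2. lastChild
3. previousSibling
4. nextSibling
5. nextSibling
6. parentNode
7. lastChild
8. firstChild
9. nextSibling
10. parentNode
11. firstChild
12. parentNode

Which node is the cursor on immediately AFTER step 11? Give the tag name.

Answer: li

Derivation:
After 1 (firstChild): td
After 2 (lastChild): table
After 3 (previousSibling): li
After 4 (nextSibling): table
After 5 (nextSibling): table (no-op, stayed)
After 6 (parentNode): td
After 7 (lastChild): table
After 8 (firstChild): table (no-op, stayed)
After 9 (nextSibling): table (no-op, stayed)
After 10 (parentNode): td
After 11 (firstChild): li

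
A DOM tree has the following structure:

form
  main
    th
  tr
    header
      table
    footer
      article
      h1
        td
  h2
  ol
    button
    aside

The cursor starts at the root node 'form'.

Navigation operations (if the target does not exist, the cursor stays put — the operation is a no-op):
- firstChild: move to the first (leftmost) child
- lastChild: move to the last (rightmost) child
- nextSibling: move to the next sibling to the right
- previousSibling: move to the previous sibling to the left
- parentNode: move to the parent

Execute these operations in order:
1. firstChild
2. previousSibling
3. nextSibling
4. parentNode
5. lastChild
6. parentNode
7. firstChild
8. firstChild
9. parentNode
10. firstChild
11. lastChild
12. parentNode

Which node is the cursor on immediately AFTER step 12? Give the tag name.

After 1 (firstChild): main
After 2 (previousSibling): main (no-op, stayed)
After 3 (nextSibling): tr
After 4 (parentNode): form
After 5 (lastChild): ol
After 6 (parentNode): form
After 7 (firstChild): main
After 8 (firstChild): th
After 9 (parentNode): main
After 10 (firstChild): th
After 11 (lastChild): th (no-op, stayed)
After 12 (parentNode): main

Answer: main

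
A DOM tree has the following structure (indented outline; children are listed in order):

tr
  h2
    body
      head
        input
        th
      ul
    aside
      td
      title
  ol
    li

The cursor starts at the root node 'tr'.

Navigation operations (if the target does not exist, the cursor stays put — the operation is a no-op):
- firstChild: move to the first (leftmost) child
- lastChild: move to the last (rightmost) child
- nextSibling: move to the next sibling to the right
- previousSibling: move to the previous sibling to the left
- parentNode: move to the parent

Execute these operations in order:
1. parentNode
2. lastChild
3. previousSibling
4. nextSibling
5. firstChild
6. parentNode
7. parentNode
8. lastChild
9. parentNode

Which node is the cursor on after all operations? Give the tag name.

After 1 (parentNode): tr (no-op, stayed)
After 2 (lastChild): ol
After 3 (previousSibling): h2
After 4 (nextSibling): ol
After 5 (firstChild): li
After 6 (parentNode): ol
After 7 (parentNode): tr
After 8 (lastChild): ol
After 9 (parentNode): tr

Answer: tr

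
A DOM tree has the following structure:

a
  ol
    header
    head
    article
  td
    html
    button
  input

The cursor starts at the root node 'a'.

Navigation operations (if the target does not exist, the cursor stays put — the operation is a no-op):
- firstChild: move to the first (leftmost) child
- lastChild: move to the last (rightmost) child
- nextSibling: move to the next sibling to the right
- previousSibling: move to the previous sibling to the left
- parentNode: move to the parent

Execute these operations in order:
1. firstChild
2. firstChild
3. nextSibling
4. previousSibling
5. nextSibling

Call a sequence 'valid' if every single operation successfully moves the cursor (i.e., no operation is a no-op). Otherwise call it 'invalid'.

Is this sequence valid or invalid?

After 1 (firstChild): ol
After 2 (firstChild): header
After 3 (nextSibling): head
After 4 (previousSibling): header
After 5 (nextSibling): head

Answer: valid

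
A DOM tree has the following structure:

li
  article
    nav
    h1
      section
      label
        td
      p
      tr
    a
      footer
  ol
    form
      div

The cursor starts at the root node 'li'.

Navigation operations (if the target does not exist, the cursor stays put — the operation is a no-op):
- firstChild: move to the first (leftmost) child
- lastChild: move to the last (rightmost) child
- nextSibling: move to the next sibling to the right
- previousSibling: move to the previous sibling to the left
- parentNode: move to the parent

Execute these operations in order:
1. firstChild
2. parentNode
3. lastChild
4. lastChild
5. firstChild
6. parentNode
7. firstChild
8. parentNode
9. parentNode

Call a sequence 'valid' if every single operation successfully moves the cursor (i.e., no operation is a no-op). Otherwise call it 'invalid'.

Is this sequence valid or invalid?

After 1 (firstChild): article
After 2 (parentNode): li
After 3 (lastChild): ol
After 4 (lastChild): form
After 5 (firstChild): div
After 6 (parentNode): form
After 7 (firstChild): div
After 8 (parentNode): form
After 9 (parentNode): ol

Answer: valid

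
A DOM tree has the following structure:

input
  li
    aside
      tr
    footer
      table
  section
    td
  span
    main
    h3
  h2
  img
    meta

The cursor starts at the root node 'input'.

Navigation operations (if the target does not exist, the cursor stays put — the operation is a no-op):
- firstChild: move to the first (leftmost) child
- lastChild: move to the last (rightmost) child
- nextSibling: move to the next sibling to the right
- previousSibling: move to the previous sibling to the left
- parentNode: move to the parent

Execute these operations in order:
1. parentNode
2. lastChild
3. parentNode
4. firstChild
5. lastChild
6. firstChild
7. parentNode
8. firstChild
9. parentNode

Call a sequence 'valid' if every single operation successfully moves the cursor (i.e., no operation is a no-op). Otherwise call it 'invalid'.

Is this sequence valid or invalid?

Answer: invalid

Derivation:
After 1 (parentNode): input (no-op, stayed)
After 2 (lastChild): img
After 3 (parentNode): input
After 4 (firstChild): li
After 5 (lastChild): footer
After 6 (firstChild): table
After 7 (parentNode): footer
After 8 (firstChild): table
After 9 (parentNode): footer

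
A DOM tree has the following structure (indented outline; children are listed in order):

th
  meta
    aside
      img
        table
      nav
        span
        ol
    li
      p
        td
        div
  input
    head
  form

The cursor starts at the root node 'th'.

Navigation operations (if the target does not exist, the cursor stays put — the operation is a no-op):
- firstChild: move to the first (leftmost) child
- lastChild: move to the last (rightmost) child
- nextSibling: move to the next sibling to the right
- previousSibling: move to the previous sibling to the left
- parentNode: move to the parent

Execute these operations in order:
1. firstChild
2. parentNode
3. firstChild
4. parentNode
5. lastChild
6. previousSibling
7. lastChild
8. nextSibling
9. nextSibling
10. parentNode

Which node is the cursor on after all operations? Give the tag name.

After 1 (firstChild): meta
After 2 (parentNode): th
After 3 (firstChild): meta
After 4 (parentNode): th
After 5 (lastChild): form
After 6 (previousSibling): input
After 7 (lastChild): head
After 8 (nextSibling): head (no-op, stayed)
After 9 (nextSibling): head (no-op, stayed)
After 10 (parentNode): input

Answer: input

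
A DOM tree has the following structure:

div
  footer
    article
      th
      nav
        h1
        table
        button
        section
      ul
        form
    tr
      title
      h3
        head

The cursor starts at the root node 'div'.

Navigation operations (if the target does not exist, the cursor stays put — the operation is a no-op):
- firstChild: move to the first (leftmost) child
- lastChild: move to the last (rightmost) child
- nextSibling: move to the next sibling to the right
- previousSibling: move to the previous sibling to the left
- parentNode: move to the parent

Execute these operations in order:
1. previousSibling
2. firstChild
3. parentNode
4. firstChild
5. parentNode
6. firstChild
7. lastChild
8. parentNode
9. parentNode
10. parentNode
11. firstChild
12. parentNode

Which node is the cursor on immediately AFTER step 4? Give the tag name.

After 1 (previousSibling): div (no-op, stayed)
After 2 (firstChild): footer
After 3 (parentNode): div
After 4 (firstChild): footer

Answer: footer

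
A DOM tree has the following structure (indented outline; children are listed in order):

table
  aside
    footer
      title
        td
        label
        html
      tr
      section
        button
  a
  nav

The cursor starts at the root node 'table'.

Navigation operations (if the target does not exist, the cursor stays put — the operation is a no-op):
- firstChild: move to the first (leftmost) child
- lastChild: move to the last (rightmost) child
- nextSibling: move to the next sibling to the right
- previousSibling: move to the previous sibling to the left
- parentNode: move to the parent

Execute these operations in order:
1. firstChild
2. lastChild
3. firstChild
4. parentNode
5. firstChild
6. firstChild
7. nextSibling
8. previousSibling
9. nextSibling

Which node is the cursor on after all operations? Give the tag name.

Answer: label

Derivation:
After 1 (firstChild): aside
After 2 (lastChild): footer
After 3 (firstChild): title
After 4 (parentNode): footer
After 5 (firstChild): title
After 6 (firstChild): td
After 7 (nextSibling): label
After 8 (previousSibling): td
After 9 (nextSibling): label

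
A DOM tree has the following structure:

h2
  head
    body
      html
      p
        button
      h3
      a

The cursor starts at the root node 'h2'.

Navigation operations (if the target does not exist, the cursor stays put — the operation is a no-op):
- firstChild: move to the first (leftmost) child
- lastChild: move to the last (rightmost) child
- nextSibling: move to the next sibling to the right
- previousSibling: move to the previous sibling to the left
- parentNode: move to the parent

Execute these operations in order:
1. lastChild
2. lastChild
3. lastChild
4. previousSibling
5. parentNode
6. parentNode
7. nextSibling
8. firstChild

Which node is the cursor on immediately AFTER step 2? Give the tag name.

After 1 (lastChild): head
After 2 (lastChild): body

Answer: body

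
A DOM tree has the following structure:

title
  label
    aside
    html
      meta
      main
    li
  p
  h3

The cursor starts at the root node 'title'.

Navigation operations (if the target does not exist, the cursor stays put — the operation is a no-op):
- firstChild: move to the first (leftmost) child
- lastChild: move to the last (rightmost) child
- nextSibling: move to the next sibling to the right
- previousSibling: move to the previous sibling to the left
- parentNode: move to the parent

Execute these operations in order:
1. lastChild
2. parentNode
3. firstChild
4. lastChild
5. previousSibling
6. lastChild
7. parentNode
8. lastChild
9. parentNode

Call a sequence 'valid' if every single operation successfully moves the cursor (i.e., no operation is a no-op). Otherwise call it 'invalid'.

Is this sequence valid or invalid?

After 1 (lastChild): h3
After 2 (parentNode): title
After 3 (firstChild): label
After 4 (lastChild): li
After 5 (previousSibling): html
After 6 (lastChild): main
After 7 (parentNode): html
After 8 (lastChild): main
After 9 (parentNode): html

Answer: valid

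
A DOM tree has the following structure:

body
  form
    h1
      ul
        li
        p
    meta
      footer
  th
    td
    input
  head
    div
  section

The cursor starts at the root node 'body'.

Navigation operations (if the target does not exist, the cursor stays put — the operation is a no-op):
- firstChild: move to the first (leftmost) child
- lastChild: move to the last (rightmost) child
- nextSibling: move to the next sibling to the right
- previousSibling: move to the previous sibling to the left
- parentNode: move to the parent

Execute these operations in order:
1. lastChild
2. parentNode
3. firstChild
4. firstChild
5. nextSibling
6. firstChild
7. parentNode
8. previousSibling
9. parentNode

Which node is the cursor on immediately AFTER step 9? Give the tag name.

Answer: form

Derivation:
After 1 (lastChild): section
After 2 (parentNode): body
After 3 (firstChild): form
After 4 (firstChild): h1
After 5 (nextSibling): meta
After 6 (firstChild): footer
After 7 (parentNode): meta
After 8 (previousSibling): h1
After 9 (parentNode): form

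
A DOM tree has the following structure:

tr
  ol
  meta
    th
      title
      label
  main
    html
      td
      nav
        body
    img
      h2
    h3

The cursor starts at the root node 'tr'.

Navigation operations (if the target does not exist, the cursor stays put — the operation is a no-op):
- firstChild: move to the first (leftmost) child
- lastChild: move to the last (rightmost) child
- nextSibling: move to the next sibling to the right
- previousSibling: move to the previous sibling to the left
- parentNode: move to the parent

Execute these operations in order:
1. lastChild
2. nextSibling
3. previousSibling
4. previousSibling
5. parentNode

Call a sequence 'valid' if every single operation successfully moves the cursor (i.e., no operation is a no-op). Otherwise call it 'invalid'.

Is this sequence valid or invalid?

Answer: invalid

Derivation:
After 1 (lastChild): main
After 2 (nextSibling): main (no-op, stayed)
After 3 (previousSibling): meta
After 4 (previousSibling): ol
After 5 (parentNode): tr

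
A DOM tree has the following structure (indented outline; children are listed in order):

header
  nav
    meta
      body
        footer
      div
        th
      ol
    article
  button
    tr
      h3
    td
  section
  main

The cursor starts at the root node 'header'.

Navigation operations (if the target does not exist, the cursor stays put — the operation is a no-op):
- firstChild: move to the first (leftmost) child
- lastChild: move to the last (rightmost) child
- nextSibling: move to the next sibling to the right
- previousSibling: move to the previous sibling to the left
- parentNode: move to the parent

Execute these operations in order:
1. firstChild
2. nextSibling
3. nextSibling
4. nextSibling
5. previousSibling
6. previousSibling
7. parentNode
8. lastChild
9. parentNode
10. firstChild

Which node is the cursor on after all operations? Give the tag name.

After 1 (firstChild): nav
After 2 (nextSibling): button
After 3 (nextSibling): section
After 4 (nextSibling): main
After 5 (previousSibling): section
After 6 (previousSibling): button
After 7 (parentNode): header
After 8 (lastChild): main
After 9 (parentNode): header
After 10 (firstChild): nav

Answer: nav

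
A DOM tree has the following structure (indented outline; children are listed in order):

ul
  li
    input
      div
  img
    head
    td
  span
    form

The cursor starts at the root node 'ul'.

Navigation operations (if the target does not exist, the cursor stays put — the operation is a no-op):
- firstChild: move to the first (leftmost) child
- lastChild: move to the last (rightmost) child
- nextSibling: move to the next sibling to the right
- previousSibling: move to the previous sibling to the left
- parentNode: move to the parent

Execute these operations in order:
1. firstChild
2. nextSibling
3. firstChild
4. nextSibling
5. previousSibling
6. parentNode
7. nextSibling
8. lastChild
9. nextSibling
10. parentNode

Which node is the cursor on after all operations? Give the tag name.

Answer: span

Derivation:
After 1 (firstChild): li
After 2 (nextSibling): img
After 3 (firstChild): head
After 4 (nextSibling): td
After 5 (previousSibling): head
After 6 (parentNode): img
After 7 (nextSibling): span
After 8 (lastChild): form
After 9 (nextSibling): form (no-op, stayed)
After 10 (parentNode): span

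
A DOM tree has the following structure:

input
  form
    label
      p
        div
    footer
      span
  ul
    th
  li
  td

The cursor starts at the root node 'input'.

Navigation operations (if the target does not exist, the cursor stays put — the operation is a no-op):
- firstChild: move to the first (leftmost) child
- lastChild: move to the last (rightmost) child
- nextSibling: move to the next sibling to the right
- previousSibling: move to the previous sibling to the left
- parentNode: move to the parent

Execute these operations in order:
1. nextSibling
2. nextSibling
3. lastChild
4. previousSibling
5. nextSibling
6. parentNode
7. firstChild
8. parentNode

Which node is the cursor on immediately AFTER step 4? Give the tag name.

Answer: li

Derivation:
After 1 (nextSibling): input (no-op, stayed)
After 2 (nextSibling): input (no-op, stayed)
After 3 (lastChild): td
After 4 (previousSibling): li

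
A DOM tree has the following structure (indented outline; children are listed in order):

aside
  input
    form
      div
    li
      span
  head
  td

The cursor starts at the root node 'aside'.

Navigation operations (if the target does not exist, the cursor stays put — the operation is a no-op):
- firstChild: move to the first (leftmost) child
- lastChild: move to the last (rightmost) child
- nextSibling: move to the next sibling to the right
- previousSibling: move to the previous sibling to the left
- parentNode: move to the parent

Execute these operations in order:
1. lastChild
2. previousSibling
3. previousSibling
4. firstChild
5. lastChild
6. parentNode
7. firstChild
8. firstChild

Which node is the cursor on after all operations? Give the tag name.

After 1 (lastChild): td
After 2 (previousSibling): head
After 3 (previousSibling): input
After 4 (firstChild): form
After 5 (lastChild): div
After 6 (parentNode): form
After 7 (firstChild): div
After 8 (firstChild): div (no-op, stayed)

Answer: div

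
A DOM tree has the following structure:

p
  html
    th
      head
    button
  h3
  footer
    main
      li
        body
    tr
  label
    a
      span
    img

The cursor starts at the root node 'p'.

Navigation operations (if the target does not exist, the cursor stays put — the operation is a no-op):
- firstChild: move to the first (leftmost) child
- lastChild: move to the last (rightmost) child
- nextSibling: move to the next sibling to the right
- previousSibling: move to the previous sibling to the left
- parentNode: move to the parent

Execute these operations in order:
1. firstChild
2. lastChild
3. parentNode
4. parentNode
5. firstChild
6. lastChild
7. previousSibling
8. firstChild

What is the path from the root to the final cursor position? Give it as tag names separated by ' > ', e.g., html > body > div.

After 1 (firstChild): html
After 2 (lastChild): button
After 3 (parentNode): html
After 4 (parentNode): p
After 5 (firstChild): html
After 6 (lastChild): button
After 7 (previousSibling): th
After 8 (firstChild): head

Answer: p > html > th > head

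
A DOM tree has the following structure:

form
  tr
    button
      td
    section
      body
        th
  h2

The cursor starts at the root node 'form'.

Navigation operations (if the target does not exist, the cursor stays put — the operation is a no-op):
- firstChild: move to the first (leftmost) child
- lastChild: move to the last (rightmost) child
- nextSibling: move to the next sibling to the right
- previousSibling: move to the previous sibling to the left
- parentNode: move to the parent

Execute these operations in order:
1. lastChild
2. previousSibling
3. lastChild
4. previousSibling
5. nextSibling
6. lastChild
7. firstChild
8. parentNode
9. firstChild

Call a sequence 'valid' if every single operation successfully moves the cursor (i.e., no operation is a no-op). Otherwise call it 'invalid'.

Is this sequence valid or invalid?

Answer: valid

Derivation:
After 1 (lastChild): h2
After 2 (previousSibling): tr
After 3 (lastChild): section
After 4 (previousSibling): button
After 5 (nextSibling): section
After 6 (lastChild): body
After 7 (firstChild): th
After 8 (parentNode): body
After 9 (firstChild): th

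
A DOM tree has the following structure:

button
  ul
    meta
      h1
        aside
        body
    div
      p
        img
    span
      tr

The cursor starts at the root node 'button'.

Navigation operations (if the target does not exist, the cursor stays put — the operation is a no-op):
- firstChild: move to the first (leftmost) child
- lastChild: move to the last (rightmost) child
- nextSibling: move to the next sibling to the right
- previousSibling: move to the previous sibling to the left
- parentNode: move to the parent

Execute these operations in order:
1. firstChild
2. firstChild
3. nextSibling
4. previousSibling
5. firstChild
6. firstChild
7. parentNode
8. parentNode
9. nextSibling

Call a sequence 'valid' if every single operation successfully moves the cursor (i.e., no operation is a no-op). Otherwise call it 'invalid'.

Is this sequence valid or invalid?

Answer: valid

Derivation:
After 1 (firstChild): ul
After 2 (firstChild): meta
After 3 (nextSibling): div
After 4 (previousSibling): meta
After 5 (firstChild): h1
After 6 (firstChild): aside
After 7 (parentNode): h1
After 8 (parentNode): meta
After 9 (nextSibling): div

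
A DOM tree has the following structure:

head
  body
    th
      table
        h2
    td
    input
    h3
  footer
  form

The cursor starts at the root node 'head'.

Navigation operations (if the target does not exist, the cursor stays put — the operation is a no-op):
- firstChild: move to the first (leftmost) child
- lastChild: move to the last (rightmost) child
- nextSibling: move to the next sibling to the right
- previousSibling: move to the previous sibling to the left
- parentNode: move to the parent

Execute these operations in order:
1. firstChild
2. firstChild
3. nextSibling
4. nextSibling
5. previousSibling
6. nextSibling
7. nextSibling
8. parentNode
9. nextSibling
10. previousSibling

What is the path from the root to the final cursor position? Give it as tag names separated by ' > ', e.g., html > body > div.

Answer: head > body

Derivation:
After 1 (firstChild): body
After 2 (firstChild): th
After 3 (nextSibling): td
After 4 (nextSibling): input
After 5 (previousSibling): td
After 6 (nextSibling): input
After 7 (nextSibling): h3
After 8 (parentNode): body
After 9 (nextSibling): footer
After 10 (previousSibling): body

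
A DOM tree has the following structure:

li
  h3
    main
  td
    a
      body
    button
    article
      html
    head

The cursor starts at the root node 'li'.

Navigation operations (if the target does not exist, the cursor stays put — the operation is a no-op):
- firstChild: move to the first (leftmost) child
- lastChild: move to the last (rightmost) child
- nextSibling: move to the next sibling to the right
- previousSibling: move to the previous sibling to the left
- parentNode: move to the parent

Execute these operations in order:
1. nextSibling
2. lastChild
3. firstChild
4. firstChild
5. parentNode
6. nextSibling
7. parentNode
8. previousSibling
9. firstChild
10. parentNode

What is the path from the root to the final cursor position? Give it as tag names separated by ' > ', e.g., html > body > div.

Answer: li > h3

Derivation:
After 1 (nextSibling): li (no-op, stayed)
After 2 (lastChild): td
After 3 (firstChild): a
After 4 (firstChild): body
After 5 (parentNode): a
After 6 (nextSibling): button
After 7 (parentNode): td
After 8 (previousSibling): h3
After 9 (firstChild): main
After 10 (parentNode): h3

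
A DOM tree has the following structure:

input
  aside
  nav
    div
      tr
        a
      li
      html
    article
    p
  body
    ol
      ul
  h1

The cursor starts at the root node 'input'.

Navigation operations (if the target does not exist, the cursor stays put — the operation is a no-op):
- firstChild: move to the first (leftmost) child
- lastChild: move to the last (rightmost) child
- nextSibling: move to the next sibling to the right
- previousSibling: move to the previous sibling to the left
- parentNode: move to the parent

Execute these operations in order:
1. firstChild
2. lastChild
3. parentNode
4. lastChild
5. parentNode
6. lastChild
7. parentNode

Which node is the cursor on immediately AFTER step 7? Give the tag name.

Answer: input

Derivation:
After 1 (firstChild): aside
After 2 (lastChild): aside (no-op, stayed)
After 3 (parentNode): input
After 4 (lastChild): h1
After 5 (parentNode): input
After 6 (lastChild): h1
After 7 (parentNode): input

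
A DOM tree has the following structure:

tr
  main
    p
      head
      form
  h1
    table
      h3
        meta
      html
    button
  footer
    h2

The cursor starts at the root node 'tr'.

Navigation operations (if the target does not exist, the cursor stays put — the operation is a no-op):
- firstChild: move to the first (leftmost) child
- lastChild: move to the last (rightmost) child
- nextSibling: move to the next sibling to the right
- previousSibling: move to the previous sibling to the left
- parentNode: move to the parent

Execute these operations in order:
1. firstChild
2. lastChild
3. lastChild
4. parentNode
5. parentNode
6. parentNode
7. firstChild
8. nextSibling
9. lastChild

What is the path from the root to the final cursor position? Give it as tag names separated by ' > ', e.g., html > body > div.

After 1 (firstChild): main
After 2 (lastChild): p
After 3 (lastChild): form
After 4 (parentNode): p
After 5 (parentNode): main
After 6 (parentNode): tr
After 7 (firstChild): main
After 8 (nextSibling): h1
After 9 (lastChild): button

Answer: tr > h1 > button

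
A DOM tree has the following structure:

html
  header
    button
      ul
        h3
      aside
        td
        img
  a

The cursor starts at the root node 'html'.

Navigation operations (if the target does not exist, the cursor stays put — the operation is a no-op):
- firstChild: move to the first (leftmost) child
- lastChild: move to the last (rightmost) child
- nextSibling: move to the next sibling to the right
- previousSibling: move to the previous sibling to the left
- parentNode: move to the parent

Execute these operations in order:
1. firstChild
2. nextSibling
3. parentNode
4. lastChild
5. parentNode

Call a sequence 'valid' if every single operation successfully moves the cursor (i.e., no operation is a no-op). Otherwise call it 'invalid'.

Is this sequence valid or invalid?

After 1 (firstChild): header
After 2 (nextSibling): a
After 3 (parentNode): html
After 4 (lastChild): a
After 5 (parentNode): html

Answer: valid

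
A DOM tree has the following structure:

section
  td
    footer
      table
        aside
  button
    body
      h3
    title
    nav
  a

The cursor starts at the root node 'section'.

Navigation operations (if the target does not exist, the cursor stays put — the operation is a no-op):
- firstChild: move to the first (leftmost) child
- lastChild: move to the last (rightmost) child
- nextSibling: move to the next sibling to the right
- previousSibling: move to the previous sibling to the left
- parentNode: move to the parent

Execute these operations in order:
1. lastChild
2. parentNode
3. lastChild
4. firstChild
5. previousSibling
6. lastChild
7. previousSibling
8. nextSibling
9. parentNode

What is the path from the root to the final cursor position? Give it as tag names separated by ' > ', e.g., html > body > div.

Answer: section > button

Derivation:
After 1 (lastChild): a
After 2 (parentNode): section
After 3 (lastChild): a
After 4 (firstChild): a (no-op, stayed)
After 5 (previousSibling): button
After 6 (lastChild): nav
After 7 (previousSibling): title
After 8 (nextSibling): nav
After 9 (parentNode): button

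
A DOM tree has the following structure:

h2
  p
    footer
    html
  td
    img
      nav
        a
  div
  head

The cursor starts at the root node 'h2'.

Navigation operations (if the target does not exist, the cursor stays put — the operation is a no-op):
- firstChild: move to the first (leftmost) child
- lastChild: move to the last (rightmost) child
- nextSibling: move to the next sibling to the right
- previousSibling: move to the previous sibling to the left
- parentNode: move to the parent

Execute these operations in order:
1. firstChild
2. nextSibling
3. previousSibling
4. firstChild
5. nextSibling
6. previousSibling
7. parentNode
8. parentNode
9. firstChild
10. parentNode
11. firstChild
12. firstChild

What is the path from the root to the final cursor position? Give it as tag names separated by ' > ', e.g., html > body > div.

After 1 (firstChild): p
After 2 (nextSibling): td
After 3 (previousSibling): p
After 4 (firstChild): footer
After 5 (nextSibling): html
After 6 (previousSibling): footer
After 7 (parentNode): p
After 8 (parentNode): h2
After 9 (firstChild): p
After 10 (parentNode): h2
After 11 (firstChild): p
After 12 (firstChild): footer

Answer: h2 > p > footer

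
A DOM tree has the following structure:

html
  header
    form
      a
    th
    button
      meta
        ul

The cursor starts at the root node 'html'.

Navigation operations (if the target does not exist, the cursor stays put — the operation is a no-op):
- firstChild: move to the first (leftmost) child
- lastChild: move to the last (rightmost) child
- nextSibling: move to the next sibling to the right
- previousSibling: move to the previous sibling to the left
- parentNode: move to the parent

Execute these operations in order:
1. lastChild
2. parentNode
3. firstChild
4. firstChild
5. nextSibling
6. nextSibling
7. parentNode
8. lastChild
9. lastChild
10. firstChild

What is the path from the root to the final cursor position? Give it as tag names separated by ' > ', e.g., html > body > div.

After 1 (lastChild): header
After 2 (parentNode): html
After 3 (firstChild): header
After 4 (firstChild): form
After 5 (nextSibling): th
After 6 (nextSibling): button
After 7 (parentNode): header
After 8 (lastChild): button
After 9 (lastChild): meta
After 10 (firstChild): ul

Answer: html > header > button > meta > ul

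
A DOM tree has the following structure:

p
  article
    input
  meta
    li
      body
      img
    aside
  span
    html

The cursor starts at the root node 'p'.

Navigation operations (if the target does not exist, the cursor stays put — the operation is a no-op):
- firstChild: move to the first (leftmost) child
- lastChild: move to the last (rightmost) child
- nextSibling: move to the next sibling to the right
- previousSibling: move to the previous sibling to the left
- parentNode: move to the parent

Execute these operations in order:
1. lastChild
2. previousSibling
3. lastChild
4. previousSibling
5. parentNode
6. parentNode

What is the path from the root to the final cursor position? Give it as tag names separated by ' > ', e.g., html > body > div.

After 1 (lastChild): span
After 2 (previousSibling): meta
After 3 (lastChild): aside
After 4 (previousSibling): li
After 5 (parentNode): meta
After 6 (parentNode): p

Answer: p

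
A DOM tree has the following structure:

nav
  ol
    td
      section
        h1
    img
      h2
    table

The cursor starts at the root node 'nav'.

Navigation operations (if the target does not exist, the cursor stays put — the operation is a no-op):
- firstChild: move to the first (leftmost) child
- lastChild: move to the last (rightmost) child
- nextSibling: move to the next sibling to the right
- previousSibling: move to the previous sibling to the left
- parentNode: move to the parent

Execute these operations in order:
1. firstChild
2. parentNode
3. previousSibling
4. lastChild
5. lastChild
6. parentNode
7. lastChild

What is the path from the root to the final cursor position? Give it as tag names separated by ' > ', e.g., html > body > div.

Answer: nav > ol > table

Derivation:
After 1 (firstChild): ol
After 2 (parentNode): nav
After 3 (previousSibling): nav (no-op, stayed)
After 4 (lastChild): ol
After 5 (lastChild): table
After 6 (parentNode): ol
After 7 (lastChild): table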